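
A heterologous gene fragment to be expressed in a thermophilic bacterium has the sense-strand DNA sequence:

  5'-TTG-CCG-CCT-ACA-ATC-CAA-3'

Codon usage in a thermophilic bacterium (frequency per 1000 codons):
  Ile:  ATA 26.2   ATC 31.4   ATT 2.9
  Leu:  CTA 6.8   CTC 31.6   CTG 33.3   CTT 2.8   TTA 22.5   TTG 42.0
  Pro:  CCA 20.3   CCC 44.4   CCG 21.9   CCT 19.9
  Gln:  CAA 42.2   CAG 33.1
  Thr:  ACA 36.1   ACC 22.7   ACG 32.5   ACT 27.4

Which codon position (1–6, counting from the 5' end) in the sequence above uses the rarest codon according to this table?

3

Codon 1 TTG (Leu): 42.0 per 1000.
Codon 2 CCG (Pro): 21.9 per 1000.
Codon 3 CCT (Pro): 19.9 per 1000.
Codon 4 ACA (Thr): 36.1 per 1000.
Codon 5 ATC (Ile): 31.4 per 1000.
Codon 6 CAA (Gln): 42.2 per 1000.
Lowest frequency is 19.9 at codon 3.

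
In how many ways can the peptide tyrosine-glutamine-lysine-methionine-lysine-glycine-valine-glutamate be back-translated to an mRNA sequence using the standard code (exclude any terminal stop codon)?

Tyr: 2 codons.
Gln: 2 codons.
Lys: 2 codons.
Met: 1 codon.
Lys: 2 codons.
Gly: 4 codons.
Val: 4 codons.
Glu: 2 codons.
2 × 2 × 2 × 1 × 2 × 4 × 4 × 2 = 512.

512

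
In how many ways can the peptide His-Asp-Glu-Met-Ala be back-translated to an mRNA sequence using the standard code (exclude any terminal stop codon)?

32

His: 2 codons.
Asp: 2 codons.
Glu: 2 codons.
Met: 1 codon.
Ala: 4 codons.
2 × 2 × 2 × 1 × 4 = 32.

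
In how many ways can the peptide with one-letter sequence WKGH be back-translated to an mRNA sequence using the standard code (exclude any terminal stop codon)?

Trp: 1 codon.
Lys: 2 codons.
Gly: 4 codons.
His: 2 codons.
1 × 2 × 4 × 2 = 16.

16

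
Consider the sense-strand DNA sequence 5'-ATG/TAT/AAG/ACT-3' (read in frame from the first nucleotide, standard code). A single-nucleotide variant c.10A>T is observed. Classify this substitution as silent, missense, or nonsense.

missense

Position 10 falls in codon 4: ACT → Thr.
After the substitution the codon is TCT → Ser.
Thr ≠ Ser, so this is a missense mutation.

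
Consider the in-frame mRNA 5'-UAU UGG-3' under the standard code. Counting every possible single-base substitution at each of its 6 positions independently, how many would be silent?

Codon 1 (UAU, Tyr): 1 synonymous substitution.
Codon 2 (UGG, Trp): 0 synonymous substitutions.
Total: 1 + 0 = 1.

1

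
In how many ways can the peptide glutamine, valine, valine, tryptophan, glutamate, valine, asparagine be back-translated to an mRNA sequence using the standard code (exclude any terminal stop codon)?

Gln: 2 codons.
Val: 4 codons.
Val: 4 codons.
Trp: 1 codon.
Glu: 2 codons.
Val: 4 codons.
Asn: 2 codons.
2 × 4 × 4 × 1 × 2 × 4 × 2 = 512.

512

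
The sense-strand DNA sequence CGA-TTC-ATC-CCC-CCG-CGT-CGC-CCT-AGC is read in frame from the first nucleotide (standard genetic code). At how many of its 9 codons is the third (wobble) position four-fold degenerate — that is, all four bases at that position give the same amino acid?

6

Codon 1 CGA (Arg): third position 4-fold.
Codon 2 TTC (Phe): third position 2-fold.
Codon 3 ATC (Ile): third position 3-fold.
Codon 4 CCC (Pro): third position 4-fold.
Codon 5 CCG (Pro): third position 4-fold.
Codon 6 CGT (Arg): third position 4-fold.
Codon 7 CGC (Arg): third position 4-fold.
Codon 8 CCT (Pro): third position 4-fold.
Codon 9 AGC (Ser): third position 2-fold.
Four-fold degenerate third positions: 6.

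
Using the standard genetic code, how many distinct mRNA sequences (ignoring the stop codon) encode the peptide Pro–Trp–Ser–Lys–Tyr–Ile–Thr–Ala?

4608

Pro: 4 codons.
Trp: 1 codon.
Ser: 6 codons.
Lys: 2 codons.
Tyr: 2 codons.
Ile: 3 codons.
Thr: 4 codons.
Ala: 4 codons.
4 × 1 × 6 × 2 × 2 × 3 × 4 × 4 = 4608.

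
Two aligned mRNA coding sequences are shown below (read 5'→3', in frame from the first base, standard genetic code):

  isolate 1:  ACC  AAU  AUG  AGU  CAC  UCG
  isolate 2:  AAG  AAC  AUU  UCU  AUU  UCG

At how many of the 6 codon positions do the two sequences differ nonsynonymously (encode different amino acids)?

Codon 1: ACC Thr / AAG Lys — nonsynonymous.
Codon 2: AAU Asn / AAC Asn — synonymous.
Codon 3: AUG Met / AUU Ile — nonsynonymous.
Codon 4: AGU Ser / UCU Ser — synonymous.
Codon 5: CAC His / AUU Ile — nonsynonymous.
Codon 6: UCG Ser / UCG Ser — identical.
Nonsynonymous differences: 3.

3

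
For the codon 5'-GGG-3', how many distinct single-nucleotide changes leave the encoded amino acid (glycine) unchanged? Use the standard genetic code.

Position 1: none → 0 synonymous.
Position 2: none → 0 synonymous.
Position 3: GGT, GGC, GGA → 3 synonymous.
Total: 0 + 0 + 3 = 3.

3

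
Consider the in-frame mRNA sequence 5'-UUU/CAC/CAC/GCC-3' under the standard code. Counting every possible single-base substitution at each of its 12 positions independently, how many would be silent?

6

Codon 1 (UUU, Phe): 1 synonymous substitution.
Codon 2 (CAC, His): 1 synonymous substitution.
Codon 3 (CAC, His): 1 synonymous substitution.
Codon 4 (GCC, Ala): 3 synonymous substitutions.
Total: 1 + 1 + 1 + 3 = 6.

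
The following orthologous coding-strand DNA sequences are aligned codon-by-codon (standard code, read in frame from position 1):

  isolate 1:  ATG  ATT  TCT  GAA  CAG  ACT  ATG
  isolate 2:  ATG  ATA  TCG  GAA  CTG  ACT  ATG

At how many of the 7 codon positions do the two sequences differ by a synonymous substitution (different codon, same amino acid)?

Codon 1: ATG Met / ATG Met — identical.
Codon 2: ATT Ile / ATA Ile — synonymous.
Codon 3: TCT Ser / TCG Ser — synonymous.
Codon 4: GAA Glu / GAA Glu — identical.
Codon 5: CAG Gln / CTG Leu — nonsynonymous.
Codon 6: ACT Thr / ACT Thr — identical.
Codon 7: ATG Met / ATG Met — identical.
Synonymous differences: 2.

2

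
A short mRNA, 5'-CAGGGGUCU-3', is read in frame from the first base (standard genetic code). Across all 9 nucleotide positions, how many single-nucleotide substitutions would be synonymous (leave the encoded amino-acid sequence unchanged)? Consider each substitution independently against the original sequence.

Codon 1 (CAG, Gln): 1 synonymous substitution.
Codon 2 (GGG, Gly): 3 synonymous substitutions.
Codon 3 (UCU, Ser): 3 synonymous substitutions.
Total: 1 + 3 + 3 = 7.

7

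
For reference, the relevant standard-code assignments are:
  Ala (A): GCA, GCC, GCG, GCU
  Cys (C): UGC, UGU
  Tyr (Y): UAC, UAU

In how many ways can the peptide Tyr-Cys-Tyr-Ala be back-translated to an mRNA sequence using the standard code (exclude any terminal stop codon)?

Tyr: 2 codons.
Cys: 2 codons.
Tyr: 2 codons.
Ala: 4 codons.
2 × 2 × 2 × 4 = 32.

32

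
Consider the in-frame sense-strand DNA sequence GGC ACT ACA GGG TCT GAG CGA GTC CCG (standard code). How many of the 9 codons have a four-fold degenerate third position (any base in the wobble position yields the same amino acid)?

8

Codon 1 GGC (Gly): third position 4-fold.
Codon 2 ACT (Thr): third position 4-fold.
Codon 3 ACA (Thr): third position 4-fold.
Codon 4 GGG (Gly): third position 4-fold.
Codon 5 TCT (Ser): third position 4-fold.
Codon 6 GAG (Glu): third position 2-fold.
Codon 7 CGA (Arg): third position 4-fold.
Codon 8 GTC (Val): third position 4-fold.
Codon 9 CCG (Pro): third position 4-fold.
Four-fold degenerate third positions: 8.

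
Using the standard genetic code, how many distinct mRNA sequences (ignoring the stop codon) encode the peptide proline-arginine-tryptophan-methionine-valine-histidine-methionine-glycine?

768

Pro: 4 codons.
Arg: 6 codons.
Trp: 1 codon.
Met: 1 codon.
Val: 4 codons.
His: 2 codons.
Met: 1 codon.
Gly: 4 codons.
4 × 6 × 1 × 1 × 4 × 2 × 1 × 4 = 768.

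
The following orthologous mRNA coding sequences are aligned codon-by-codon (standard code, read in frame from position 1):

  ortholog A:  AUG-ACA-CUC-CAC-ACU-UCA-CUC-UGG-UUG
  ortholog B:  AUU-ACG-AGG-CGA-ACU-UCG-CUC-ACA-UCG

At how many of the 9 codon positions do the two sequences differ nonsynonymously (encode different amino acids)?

5

Codon 1: AUG Met / AUU Ile — nonsynonymous.
Codon 2: ACA Thr / ACG Thr — synonymous.
Codon 3: CUC Leu / AGG Arg — nonsynonymous.
Codon 4: CAC His / CGA Arg — nonsynonymous.
Codon 5: ACU Thr / ACU Thr — identical.
Codon 6: UCA Ser / UCG Ser — synonymous.
Codon 7: CUC Leu / CUC Leu — identical.
Codon 8: UGG Trp / ACA Thr — nonsynonymous.
Codon 9: UUG Leu / UCG Ser — nonsynonymous.
Nonsynonymous differences: 5.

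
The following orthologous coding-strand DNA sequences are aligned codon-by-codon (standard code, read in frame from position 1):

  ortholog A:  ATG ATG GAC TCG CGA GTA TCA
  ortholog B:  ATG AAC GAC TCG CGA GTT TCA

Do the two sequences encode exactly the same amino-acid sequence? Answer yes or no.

no

Codon 1: ATG Met / ATG Met — identical.
Codon 2: ATG Met / AAC Asn — nonsynonymous.
Codon 3: GAC Asp / GAC Asp — identical.
Codon 4: TCG Ser / TCG Ser — identical.
Codon 5: CGA Arg / CGA Arg — identical.
Codon 6: GTA Val / GTT Val — synonymous.
Codon 7: TCA Ser / TCA Ser — identical.
Nonsynonymous differences: 1 → different protein.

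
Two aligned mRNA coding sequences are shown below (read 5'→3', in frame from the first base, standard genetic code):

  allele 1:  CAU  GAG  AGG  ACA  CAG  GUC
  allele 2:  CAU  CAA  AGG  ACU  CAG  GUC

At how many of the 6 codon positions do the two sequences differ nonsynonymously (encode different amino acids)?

Codon 1: CAU His / CAU His — identical.
Codon 2: GAG Glu / CAA Gln — nonsynonymous.
Codon 3: AGG Arg / AGG Arg — identical.
Codon 4: ACA Thr / ACU Thr — synonymous.
Codon 5: CAG Gln / CAG Gln — identical.
Codon 6: GUC Val / GUC Val — identical.
Nonsynonymous differences: 1.

1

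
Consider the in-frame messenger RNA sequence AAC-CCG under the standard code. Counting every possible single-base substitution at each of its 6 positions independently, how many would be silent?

Codon 1 (AAC, Asn): 1 synonymous substitution.
Codon 2 (CCG, Pro): 3 synonymous substitutions.
Total: 1 + 3 = 4.

4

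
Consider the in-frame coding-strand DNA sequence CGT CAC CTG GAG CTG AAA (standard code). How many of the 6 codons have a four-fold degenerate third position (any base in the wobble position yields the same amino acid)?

3

Codon 1 CGT (Arg): third position 4-fold.
Codon 2 CAC (His): third position 2-fold.
Codon 3 CTG (Leu): third position 4-fold.
Codon 4 GAG (Glu): third position 2-fold.
Codon 5 CTG (Leu): third position 4-fold.
Codon 6 AAA (Lys): third position 2-fold.
Four-fold degenerate third positions: 3.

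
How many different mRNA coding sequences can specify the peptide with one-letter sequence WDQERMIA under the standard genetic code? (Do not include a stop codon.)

Trp: 1 codon.
Asp: 2 codons.
Gln: 2 codons.
Glu: 2 codons.
Arg: 6 codons.
Met: 1 codon.
Ile: 3 codons.
Ala: 4 codons.
1 × 2 × 2 × 2 × 6 × 1 × 3 × 4 = 576.

576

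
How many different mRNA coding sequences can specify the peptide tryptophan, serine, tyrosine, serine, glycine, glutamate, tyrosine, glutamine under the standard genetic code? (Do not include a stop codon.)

Trp: 1 codon.
Ser: 6 codons.
Tyr: 2 codons.
Ser: 6 codons.
Gly: 4 codons.
Glu: 2 codons.
Tyr: 2 codons.
Gln: 2 codons.
1 × 6 × 2 × 6 × 4 × 2 × 2 × 2 = 2304.

2304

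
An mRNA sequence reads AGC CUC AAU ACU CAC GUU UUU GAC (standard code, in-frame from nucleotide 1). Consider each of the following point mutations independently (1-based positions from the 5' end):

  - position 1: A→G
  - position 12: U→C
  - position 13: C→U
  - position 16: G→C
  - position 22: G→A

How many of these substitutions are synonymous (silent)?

Codon 1: AGC (Ser) → GGC (Gly) — missense.
Codon 4: ACU (Thr) → ACC (Thr) — synonymous.
Codon 5: CAC (His) → UAC (Tyr) — missense.
Codon 6: GUU (Val) → CUU (Leu) — missense.
Codon 8: GAC (Asp) → AAC (Asn) — missense.
Synonymous: 1 of 5.

1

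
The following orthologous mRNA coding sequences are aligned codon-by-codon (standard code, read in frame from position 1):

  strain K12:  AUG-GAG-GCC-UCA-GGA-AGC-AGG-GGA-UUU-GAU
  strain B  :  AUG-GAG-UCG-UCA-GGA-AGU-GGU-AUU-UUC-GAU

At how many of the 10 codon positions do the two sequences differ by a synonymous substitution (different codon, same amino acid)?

2

Codon 1: AUG Met / AUG Met — identical.
Codon 2: GAG Glu / GAG Glu — identical.
Codon 3: GCC Ala / UCG Ser — nonsynonymous.
Codon 4: UCA Ser / UCA Ser — identical.
Codon 5: GGA Gly / GGA Gly — identical.
Codon 6: AGC Ser / AGU Ser — synonymous.
Codon 7: AGG Arg / GGU Gly — nonsynonymous.
Codon 8: GGA Gly / AUU Ile — nonsynonymous.
Codon 9: UUU Phe / UUC Phe — synonymous.
Codon 10: GAU Asp / GAU Asp — identical.
Synonymous differences: 2.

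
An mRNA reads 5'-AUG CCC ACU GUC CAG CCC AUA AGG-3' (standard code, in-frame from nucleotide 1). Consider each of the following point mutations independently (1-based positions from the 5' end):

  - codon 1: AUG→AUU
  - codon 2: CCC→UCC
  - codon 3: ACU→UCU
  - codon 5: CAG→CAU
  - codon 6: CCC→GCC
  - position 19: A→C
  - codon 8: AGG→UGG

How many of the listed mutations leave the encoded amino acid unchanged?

0

Codon 1: AUG (Met) → AUU (Ile) — missense.
Codon 2: CCC (Pro) → UCC (Ser) — missense.
Codon 3: ACU (Thr) → UCU (Ser) — missense.
Codon 5: CAG (Gln) → CAU (His) — missense.
Codon 6: CCC (Pro) → GCC (Ala) — missense.
Codon 7: AUA (Ile) → CUA (Leu) — missense.
Codon 8: AGG (Arg) → UGG (Trp) — missense.
Synonymous: 0 of 7.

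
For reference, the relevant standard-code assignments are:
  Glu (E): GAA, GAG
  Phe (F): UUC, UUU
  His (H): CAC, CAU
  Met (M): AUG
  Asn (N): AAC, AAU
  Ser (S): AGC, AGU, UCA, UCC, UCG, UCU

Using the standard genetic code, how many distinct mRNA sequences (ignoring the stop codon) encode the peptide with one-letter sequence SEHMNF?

Ser: 6 codons.
Glu: 2 codons.
His: 2 codons.
Met: 1 codon.
Asn: 2 codons.
Phe: 2 codons.
6 × 2 × 2 × 1 × 2 × 2 = 96.

96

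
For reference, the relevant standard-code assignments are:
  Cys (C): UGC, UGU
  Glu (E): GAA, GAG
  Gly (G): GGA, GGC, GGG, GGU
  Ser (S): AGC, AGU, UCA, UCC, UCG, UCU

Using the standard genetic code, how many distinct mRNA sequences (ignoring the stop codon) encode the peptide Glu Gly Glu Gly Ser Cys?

768

Glu: 2 codons.
Gly: 4 codons.
Glu: 2 codons.
Gly: 4 codons.
Ser: 6 codons.
Cys: 2 codons.
2 × 4 × 2 × 4 × 6 × 2 = 768.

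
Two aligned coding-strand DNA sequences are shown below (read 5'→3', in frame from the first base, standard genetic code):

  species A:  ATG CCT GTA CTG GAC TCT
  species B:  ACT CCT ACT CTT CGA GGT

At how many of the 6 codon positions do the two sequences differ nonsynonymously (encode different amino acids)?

4

Codon 1: ATG Met / ACT Thr — nonsynonymous.
Codon 2: CCT Pro / CCT Pro — identical.
Codon 3: GTA Val / ACT Thr — nonsynonymous.
Codon 4: CTG Leu / CTT Leu — synonymous.
Codon 5: GAC Asp / CGA Arg — nonsynonymous.
Codon 6: TCT Ser / GGT Gly — nonsynonymous.
Nonsynonymous differences: 4.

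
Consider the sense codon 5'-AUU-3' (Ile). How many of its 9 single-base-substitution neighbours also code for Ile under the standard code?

Position 1: none → 0 synonymous.
Position 2: none → 0 synonymous.
Position 3: AUC, AUA → 2 synonymous.
Total: 0 + 0 + 2 = 2.

2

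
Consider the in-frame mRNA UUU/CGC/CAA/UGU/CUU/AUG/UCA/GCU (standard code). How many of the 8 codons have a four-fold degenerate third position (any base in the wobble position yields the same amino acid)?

Codon 1 UUU (Phe): third position 2-fold.
Codon 2 CGC (Arg): third position 4-fold.
Codon 3 CAA (Gln): third position 2-fold.
Codon 4 UGU (Cys): third position 2-fold.
Codon 5 CUU (Leu): third position 4-fold.
Codon 6 AUG (Met): third position 1-fold.
Codon 7 UCA (Ser): third position 4-fold.
Codon 8 GCU (Ala): third position 4-fold.
Four-fold degenerate third positions: 4.

4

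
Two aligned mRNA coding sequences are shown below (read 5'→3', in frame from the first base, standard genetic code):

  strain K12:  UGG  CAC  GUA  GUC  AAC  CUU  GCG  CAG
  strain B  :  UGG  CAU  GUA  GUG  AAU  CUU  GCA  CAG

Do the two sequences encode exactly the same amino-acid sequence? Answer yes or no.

Codon 1: UGG Trp / UGG Trp — identical.
Codon 2: CAC His / CAU His — synonymous.
Codon 3: GUA Val / GUA Val — identical.
Codon 4: GUC Val / GUG Val — synonymous.
Codon 5: AAC Asn / AAU Asn — synonymous.
Codon 6: CUU Leu / CUU Leu — identical.
Codon 7: GCG Ala / GCA Ala — synonymous.
Codon 8: CAG Gln / CAG Gln — identical.
Nonsynonymous differences: 0 → same protein.

yes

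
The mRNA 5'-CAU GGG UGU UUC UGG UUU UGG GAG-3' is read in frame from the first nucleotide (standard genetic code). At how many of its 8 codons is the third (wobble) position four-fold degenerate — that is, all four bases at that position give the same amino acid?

Codon 1 CAU (His): third position 2-fold.
Codon 2 GGG (Gly): third position 4-fold.
Codon 3 UGU (Cys): third position 2-fold.
Codon 4 UUC (Phe): third position 2-fold.
Codon 5 UGG (Trp): third position 1-fold.
Codon 6 UUU (Phe): third position 2-fold.
Codon 7 UGG (Trp): third position 1-fold.
Codon 8 GAG (Glu): third position 2-fold.
Four-fold degenerate third positions: 1.

1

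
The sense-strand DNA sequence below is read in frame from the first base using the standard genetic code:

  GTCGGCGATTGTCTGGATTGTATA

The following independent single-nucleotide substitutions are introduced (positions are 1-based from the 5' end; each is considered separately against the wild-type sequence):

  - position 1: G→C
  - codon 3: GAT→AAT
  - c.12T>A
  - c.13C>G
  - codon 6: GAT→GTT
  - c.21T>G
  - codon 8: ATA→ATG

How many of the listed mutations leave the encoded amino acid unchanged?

0

Codon 1: GTC (Val) → CTC (Leu) — missense.
Codon 3: GAT (Asp) → AAT (Asn) — missense.
Codon 4: TGT (Cys) → TGA (Stop) — nonsense.
Codon 5: CTG (Leu) → GTG (Val) — missense.
Codon 6: GAT (Asp) → GTT (Val) — missense.
Codon 7: TGT (Cys) → TGG (Trp) — missense.
Codon 8: ATA (Ile) → ATG (Met) — missense.
Synonymous: 0 of 7.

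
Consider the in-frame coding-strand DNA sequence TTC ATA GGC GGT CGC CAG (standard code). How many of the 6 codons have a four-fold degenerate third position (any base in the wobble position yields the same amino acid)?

Codon 1 TTC (Phe): third position 2-fold.
Codon 2 ATA (Ile): third position 3-fold.
Codon 3 GGC (Gly): third position 4-fold.
Codon 4 GGT (Gly): third position 4-fold.
Codon 5 CGC (Arg): third position 4-fold.
Codon 6 CAG (Gln): third position 2-fold.
Four-fold degenerate third positions: 3.

3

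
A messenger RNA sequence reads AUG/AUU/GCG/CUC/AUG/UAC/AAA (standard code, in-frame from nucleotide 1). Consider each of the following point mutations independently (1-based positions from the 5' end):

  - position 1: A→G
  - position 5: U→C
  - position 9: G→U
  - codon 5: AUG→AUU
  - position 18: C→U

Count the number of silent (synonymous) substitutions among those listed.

2

Codon 1: AUG (Met) → GUG (Val) — missense.
Codon 2: AUU (Ile) → ACU (Thr) — missense.
Codon 3: GCG (Ala) → GCU (Ala) — synonymous.
Codon 5: AUG (Met) → AUU (Ile) — missense.
Codon 6: UAC (Tyr) → UAU (Tyr) — synonymous.
Synonymous: 2 of 5.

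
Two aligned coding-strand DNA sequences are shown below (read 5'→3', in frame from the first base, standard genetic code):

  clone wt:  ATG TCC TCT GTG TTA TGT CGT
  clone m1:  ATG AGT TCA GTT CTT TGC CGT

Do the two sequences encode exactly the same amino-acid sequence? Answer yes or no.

Codon 1: ATG Met / ATG Met — identical.
Codon 2: TCC Ser / AGT Ser — synonymous.
Codon 3: TCT Ser / TCA Ser — synonymous.
Codon 4: GTG Val / GTT Val — synonymous.
Codon 5: TTA Leu / CTT Leu — synonymous.
Codon 6: TGT Cys / TGC Cys — synonymous.
Codon 7: CGT Arg / CGT Arg — identical.
Nonsynonymous differences: 0 → same protein.

yes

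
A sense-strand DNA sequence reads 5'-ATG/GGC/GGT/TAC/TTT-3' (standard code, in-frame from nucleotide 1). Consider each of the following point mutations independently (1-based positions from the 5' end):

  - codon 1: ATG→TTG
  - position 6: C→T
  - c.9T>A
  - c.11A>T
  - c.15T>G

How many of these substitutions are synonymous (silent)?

Codon 1: ATG (Met) → TTG (Leu) — missense.
Codon 2: GGC (Gly) → GGT (Gly) — synonymous.
Codon 3: GGT (Gly) → GGA (Gly) — synonymous.
Codon 4: TAC (Tyr) → TTC (Phe) — missense.
Codon 5: TTT (Phe) → TTG (Leu) — missense.
Synonymous: 2 of 5.

2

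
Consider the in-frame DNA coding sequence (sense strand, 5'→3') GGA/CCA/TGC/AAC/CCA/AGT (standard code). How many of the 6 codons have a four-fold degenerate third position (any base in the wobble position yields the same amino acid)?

Codon 1 GGA (Gly): third position 4-fold.
Codon 2 CCA (Pro): third position 4-fold.
Codon 3 TGC (Cys): third position 2-fold.
Codon 4 AAC (Asn): third position 2-fold.
Codon 5 CCA (Pro): third position 4-fold.
Codon 6 AGT (Ser): third position 2-fold.
Four-fold degenerate third positions: 3.

3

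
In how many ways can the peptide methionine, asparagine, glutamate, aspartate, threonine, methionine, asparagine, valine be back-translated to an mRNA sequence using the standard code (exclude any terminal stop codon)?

256

Met: 1 codon.
Asn: 2 codons.
Glu: 2 codons.
Asp: 2 codons.
Thr: 4 codons.
Met: 1 codon.
Asn: 2 codons.
Val: 4 codons.
1 × 2 × 2 × 2 × 4 × 1 × 2 × 4 = 256.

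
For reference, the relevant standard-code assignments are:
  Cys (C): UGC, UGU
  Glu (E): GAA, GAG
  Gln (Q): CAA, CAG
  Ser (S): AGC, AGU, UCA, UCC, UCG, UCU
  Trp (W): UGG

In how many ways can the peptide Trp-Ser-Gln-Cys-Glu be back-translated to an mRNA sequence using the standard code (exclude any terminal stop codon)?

Trp: 1 codon.
Ser: 6 codons.
Gln: 2 codons.
Cys: 2 codons.
Glu: 2 codons.
1 × 6 × 2 × 2 × 2 = 48.

48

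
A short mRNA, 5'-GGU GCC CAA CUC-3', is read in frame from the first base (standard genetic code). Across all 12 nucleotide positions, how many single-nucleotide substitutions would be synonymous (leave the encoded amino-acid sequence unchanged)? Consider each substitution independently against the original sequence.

10

Codon 1 (GGU, Gly): 3 synonymous substitutions.
Codon 2 (GCC, Ala): 3 synonymous substitutions.
Codon 3 (CAA, Gln): 1 synonymous substitution.
Codon 4 (CUC, Leu): 3 synonymous substitutions.
Total: 3 + 3 + 1 + 3 = 10.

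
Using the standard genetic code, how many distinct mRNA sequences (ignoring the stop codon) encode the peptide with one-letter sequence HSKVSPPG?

36864

His: 2 codons.
Ser: 6 codons.
Lys: 2 codons.
Val: 4 codons.
Ser: 6 codons.
Pro: 4 codons.
Pro: 4 codons.
Gly: 4 codons.
2 × 6 × 2 × 4 × 6 × 4 × 4 × 4 = 36864.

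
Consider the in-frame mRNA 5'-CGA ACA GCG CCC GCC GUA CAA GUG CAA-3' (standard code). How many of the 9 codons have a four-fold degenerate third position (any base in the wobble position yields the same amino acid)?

7

Codon 1 CGA (Arg): third position 4-fold.
Codon 2 ACA (Thr): third position 4-fold.
Codon 3 GCG (Ala): third position 4-fold.
Codon 4 CCC (Pro): third position 4-fold.
Codon 5 GCC (Ala): third position 4-fold.
Codon 6 GUA (Val): third position 4-fold.
Codon 7 CAA (Gln): third position 2-fold.
Codon 8 GUG (Val): third position 4-fold.
Codon 9 CAA (Gln): third position 2-fold.
Four-fold degenerate third positions: 7.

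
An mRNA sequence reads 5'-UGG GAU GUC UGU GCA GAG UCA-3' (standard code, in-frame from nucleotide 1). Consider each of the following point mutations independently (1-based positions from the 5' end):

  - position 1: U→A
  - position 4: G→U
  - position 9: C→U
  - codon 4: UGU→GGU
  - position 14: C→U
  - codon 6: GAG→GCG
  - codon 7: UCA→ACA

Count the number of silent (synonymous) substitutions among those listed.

Codon 1: UGG (Trp) → AGG (Arg) — missense.
Codon 2: GAU (Asp) → UAU (Tyr) — missense.
Codon 3: GUC (Val) → GUU (Val) — synonymous.
Codon 4: UGU (Cys) → GGU (Gly) — missense.
Codon 5: GCA (Ala) → GUA (Val) — missense.
Codon 6: GAG (Glu) → GCG (Ala) — missense.
Codon 7: UCA (Ser) → ACA (Thr) — missense.
Synonymous: 1 of 7.

1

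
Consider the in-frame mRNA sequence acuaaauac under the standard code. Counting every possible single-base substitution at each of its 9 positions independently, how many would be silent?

Codon 1 (ACU, Thr): 3 synonymous substitutions.
Codon 2 (AAA, Lys): 1 synonymous substitution.
Codon 3 (UAC, Tyr): 1 synonymous substitution.
Total: 3 + 1 + 1 = 5.

5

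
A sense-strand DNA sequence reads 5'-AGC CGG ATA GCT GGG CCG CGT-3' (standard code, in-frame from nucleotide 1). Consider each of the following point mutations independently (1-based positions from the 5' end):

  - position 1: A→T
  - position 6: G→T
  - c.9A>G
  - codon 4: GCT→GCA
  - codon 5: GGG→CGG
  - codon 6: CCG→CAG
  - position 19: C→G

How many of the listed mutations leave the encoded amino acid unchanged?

Codon 1: AGC (Ser) → TGC (Cys) — missense.
Codon 2: CGG (Arg) → CGT (Arg) — synonymous.
Codon 3: ATA (Ile) → ATG (Met) — missense.
Codon 4: GCT (Ala) → GCA (Ala) — synonymous.
Codon 5: GGG (Gly) → CGG (Arg) — missense.
Codon 6: CCG (Pro) → CAG (Gln) — missense.
Codon 7: CGT (Arg) → GGT (Gly) — missense.
Synonymous: 2 of 7.

2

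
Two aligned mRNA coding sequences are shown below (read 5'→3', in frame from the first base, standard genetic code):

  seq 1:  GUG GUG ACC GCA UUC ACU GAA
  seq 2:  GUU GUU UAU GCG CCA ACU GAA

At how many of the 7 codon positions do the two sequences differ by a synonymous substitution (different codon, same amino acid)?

3

Codon 1: GUG Val / GUU Val — synonymous.
Codon 2: GUG Val / GUU Val — synonymous.
Codon 3: ACC Thr / UAU Tyr — nonsynonymous.
Codon 4: GCA Ala / GCG Ala — synonymous.
Codon 5: UUC Phe / CCA Pro — nonsynonymous.
Codon 6: ACU Thr / ACU Thr — identical.
Codon 7: GAA Glu / GAA Glu — identical.
Synonymous differences: 3.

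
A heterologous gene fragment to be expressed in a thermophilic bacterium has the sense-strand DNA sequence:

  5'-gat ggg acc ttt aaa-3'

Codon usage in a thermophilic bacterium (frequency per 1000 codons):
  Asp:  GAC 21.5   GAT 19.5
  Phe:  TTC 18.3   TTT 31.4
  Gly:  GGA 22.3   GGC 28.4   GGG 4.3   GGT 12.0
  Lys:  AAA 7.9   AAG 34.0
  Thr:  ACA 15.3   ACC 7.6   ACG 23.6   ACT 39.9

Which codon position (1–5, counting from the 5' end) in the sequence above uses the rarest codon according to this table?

Codon 1 GAT (Asp): 19.5 per 1000.
Codon 2 GGG (Gly): 4.3 per 1000.
Codon 3 ACC (Thr): 7.6 per 1000.
Codon 4 TTT (Phe): 31.4 per 1000.
Codon 5 AAA (Lys): 7.9 per 1000.
Lowest frequency is 4.3 at codon 2.

2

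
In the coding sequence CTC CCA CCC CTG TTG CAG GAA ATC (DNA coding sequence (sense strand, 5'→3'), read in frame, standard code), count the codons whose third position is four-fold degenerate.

Codon 1 CTC (Leu): third position 4-fold.
Codon 2 CCA (Pro): third position 4-fold.
Codon 3 CCC (Pro): third position 4-fold.
Codon 4 CTG (Leu): third position 4-fold.
Codon 5 TTG (Leu): third position 2-fold.
Codon 6 CAG (Gln): third position 2-fold.
Codon 7 GAA (Glu): third position 2-fold.
Codon 8 ATC (Ile): third position 3-fold.
Four-fold degenerate third positions: 4.

4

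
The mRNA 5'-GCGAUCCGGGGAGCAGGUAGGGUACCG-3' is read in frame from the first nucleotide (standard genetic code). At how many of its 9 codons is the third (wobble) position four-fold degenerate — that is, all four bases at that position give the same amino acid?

7

Codon 1 GCG (Ala): third position 4-fold.
Codon 2 AUC (Ile): third position 3-fold.
Codon 3 CGG (Arg): third position 4-fold.
Codon 4 GGA (Gly): third position 4-fold.
Codon 5 GCA (Ala): third position 4-fold.
Codon 6 GGU (Gly): third position 4-fold.
Codon 7 AGG (Arg): third position 2-fold.
Codon 8 GUA (Val): third position 4-fold.
Codon 9 CCG (Pro): third position 4-fold.
Four-fold degenerate third positions: 7.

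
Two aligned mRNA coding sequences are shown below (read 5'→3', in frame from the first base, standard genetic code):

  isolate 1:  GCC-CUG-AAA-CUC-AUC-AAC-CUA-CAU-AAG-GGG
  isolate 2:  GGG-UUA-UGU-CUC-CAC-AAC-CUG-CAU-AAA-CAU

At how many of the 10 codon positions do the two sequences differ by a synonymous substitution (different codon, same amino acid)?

Codon 1: GCC Ala / GGG Gly — nonsynonymous.
Codon 2: CUG Leu / UUA Leu — synonymous.
Codon 3: AAA Lys / UGU Cys — nonsynonymous.
Codon 4: CUC Leu / CUC Leu — identical.
Codon 5: AUC Ile / CAC His — nonsynonymous.
Codon 6: AAC Asn / AAC Asn — identical.
Codon 7: CUA Leu / CUG Leu — synonymous.
Codon 8: CAU His / CAU His — identical.
Codon 9: AAG Lys / AAA Lys — synonymous.
Codon 10: GGG Gly / CAU His — nonsynonymous.
Synonymous differences: 3.

3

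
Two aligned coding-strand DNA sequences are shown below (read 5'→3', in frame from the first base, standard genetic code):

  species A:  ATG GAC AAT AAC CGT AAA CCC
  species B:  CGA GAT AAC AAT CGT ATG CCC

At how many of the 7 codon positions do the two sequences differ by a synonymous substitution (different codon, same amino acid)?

3

Codon 1: ATG Met / CGA Arg — nonsynonymous.
Codon 2: GAC Asp / GAT Asp — synonymous.
Codon 3: AAT Asn / AAC Asn — synonymous.
Codon 4: AAC Asn / AAT Asn — synonymous.
Codon 5: CGT Arg / CGT Arg — identical.
Codon 6: AAA Lys / ATG Met — nonsynonymous.
Codon 7: CCC Pro / CCC Pro — identical.
Synonymous differences: 3.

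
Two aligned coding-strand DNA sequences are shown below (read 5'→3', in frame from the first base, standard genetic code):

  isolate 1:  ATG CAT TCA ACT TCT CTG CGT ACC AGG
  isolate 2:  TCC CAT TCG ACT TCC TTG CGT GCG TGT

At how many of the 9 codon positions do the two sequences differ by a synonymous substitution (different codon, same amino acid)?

3

Codon 1: ATG Met / TCC Ser — nonsynonymous.
Codon 2: CAT His / CAT His — identical.
Codon 3: TCA Ser / TCG Ser — synonymous.
Codon 4: ACT Thr / ACT Thr — identical.
Codon 5: TCT Ser / TCC Ser — synonymous.
Codon 6: CTG Leu / TTG Leu — synonymous.
Codon 7: CGT Arg / CGT Arg — identical.
Codon 8: ACC Thr / GCG Ala — nonsynonymous.
Codon 9: AGG Arg / TGT Cys — nonsynonymous.
Synonymous differences: 3.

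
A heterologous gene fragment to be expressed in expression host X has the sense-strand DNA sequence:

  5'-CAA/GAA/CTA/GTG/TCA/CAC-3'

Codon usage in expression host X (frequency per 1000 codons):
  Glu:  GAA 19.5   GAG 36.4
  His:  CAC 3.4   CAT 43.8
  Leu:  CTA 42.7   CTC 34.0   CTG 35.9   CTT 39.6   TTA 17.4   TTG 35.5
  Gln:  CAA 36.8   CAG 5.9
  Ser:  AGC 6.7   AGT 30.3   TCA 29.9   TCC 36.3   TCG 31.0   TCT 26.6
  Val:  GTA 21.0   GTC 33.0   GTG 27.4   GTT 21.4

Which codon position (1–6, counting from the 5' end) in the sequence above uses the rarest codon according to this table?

Codon 1 CAA (Gln): 36.8 per 1000.
Codon 2 GAA (Glu): 19.5 per 1000.
Codon 3 CTA (Leu): 42.7 per 1000.
Codon 4 GTG (Val): 27.4 per 1000.
Codon 5 TCA (Ser): 29.9 per 1000.
Codon 6 CAC (His): 3.4 per 1000.
Lowest frequency is 3.4 at codon 6.

6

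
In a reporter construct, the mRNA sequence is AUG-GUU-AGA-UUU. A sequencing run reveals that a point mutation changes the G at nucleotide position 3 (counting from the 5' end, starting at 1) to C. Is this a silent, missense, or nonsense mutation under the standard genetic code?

Position 3 falls in codon 1: AUG → Met.
After the substitution the codon is AUC → Ile.
Met ≠ Ile, so this is a missense mutation.

missense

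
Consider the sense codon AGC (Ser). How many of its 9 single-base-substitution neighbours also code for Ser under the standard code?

1

Position 1: none → 0 synonymous.
Position 2: none → 0 synonymous.
Position 3: AGU → 1 synonymous.
Total: 0 + 0 + 1 = 1.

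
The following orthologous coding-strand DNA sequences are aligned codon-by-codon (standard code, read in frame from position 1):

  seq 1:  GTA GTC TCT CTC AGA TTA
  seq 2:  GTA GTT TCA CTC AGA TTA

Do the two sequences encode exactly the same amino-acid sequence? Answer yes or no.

yes

Codon 1: GTA Val / GTA Val — identical.
Codon 2: GTC Val / GTT Val — synonymous.
Codon 3: TCT Ser / TCA Ser — synonymous.
Codon 4: CTC Leu / CTC Leu — identical.
Codon 5: AGA Arg / AGA Arg — identical.
Codon 6: TTA Leu / TTA Leu — identical.
Nonsynonymous differences: 0 → same protein.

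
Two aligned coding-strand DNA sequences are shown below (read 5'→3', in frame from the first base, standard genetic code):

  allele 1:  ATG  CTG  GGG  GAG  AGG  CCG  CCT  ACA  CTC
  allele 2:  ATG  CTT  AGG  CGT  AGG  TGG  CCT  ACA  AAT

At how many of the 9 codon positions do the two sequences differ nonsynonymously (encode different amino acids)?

Codon 1: ATG Met / ATG Met — identical.
Codon 2: CTG Leu / CTT Leu — synonymous.
Codon 3: GGG Gly / AGG Arg — nonsynonymous.
Codon 4: GAG Glu / CGT Arg — nonsynonymous.
Codon 5: AGG Arg / AGG Arg — identical.
Codon 6: CCG Pro / TGG Trp — nonsynonymous.
Codon 7: CCT Pro / CCT Pro — identical.
Codon 8: ACA Thr / ACA Thr — identical.
Codon 9: CTC Leu / AAT Asn — nonsynonymous.
Nonsynonymous differences: 4.

4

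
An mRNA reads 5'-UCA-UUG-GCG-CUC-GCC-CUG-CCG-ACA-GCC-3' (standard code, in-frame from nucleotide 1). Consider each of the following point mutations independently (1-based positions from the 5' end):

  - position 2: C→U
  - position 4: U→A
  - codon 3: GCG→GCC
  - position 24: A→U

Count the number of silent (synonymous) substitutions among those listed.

Codon 1: UCA (Ser) → UUA (Leu) — missense.
Codon 2: UUG (Leu) → AUG (Met) — missense.
Codon 3: GCG (Ala) → GCC (Ala) — synonymous.
Codon 8: ACA (Thr) → ACU (Thr) — synonymous.
Synonymous: 2 of 4.

2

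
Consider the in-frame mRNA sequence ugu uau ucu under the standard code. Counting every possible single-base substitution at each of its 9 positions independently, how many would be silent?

Codon 1 (UGU, Cys): 1 synonymous substitution.
Codon 2 (UAU, Tyr): 1 synonymous substitution.
Codon 3 (UCU, Ser): 3 synonymous substitutions.
Total: 1 + 1 + 3 = 5.

5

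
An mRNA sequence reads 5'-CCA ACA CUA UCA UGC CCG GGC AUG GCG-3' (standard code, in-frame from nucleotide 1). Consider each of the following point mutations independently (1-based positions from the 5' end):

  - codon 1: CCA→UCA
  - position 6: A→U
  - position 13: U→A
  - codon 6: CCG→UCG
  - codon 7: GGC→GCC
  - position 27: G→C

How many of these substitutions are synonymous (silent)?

Codon 1: CCA (Pro) → UCA (Ser) — missense.
Codon 2: ACA (Thr) → ACU (Thr) — synonymous.
Codon 5: UGC (Cys) → AGC (Ser) — missense.
Codon 6: CCG (Pro) → UCG (Ser) — missense.
Codon 7: GGC (Gly) → GCC (Ala) — missense.
Codon 9: GCG (Ala) → GCC (Ala) — synonymous.
Synonymous: 2 of 6.

2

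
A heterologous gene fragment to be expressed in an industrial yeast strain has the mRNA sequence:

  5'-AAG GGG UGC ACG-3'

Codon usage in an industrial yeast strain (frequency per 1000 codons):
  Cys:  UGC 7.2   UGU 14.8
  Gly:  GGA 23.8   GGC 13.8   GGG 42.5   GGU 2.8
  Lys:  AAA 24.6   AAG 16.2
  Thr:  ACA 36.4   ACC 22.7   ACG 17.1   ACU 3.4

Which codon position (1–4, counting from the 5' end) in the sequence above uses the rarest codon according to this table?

Codon 1 AAG (Lys): 16.2 per 1000.
Codon 2 GGG (Gly): 42.5 per 1000.
Codon 3 UGC (Cys): 7.2 per 1000.
Codon 4 ACG (Thr): 17.1 per 1000.
Lowest frequency is 7.2 at codon 3.

3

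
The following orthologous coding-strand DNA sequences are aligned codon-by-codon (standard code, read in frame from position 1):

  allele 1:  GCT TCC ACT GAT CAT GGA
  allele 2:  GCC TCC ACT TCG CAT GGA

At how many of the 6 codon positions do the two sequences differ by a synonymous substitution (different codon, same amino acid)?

Codon 1: GCT Ala / GCC Ala — synonymous.
Codon 2: TCC Ser / TCC Ser — identical.
Codon 3: ACT Thr / ACT Thr — identical.
Codon 4: GAT Asp / TCG Ser — nonsynonymous.
Codon 5: CAT His / CAT His — identical.
Codon 6: GGA Gly / GGA Gly — identical.
Synonymous differences: 1.

1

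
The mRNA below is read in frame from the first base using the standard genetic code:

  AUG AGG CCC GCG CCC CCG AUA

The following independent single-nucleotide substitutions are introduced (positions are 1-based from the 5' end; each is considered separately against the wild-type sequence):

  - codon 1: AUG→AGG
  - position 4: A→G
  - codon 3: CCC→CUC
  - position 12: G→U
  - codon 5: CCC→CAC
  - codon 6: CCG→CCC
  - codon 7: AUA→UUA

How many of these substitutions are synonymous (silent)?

Codon 1: AUG (Met) → AGG (Arg) — missense.
Codon 2: AGG (Arg) → GGG (Gly) — missense.
Codon 3: CCC (Pro) → CUC (Leu) — missense.
Codon 4: GCG (Ala) → GCU (Ala) — synonymous.
Codon 5: CCC (Pro) → CAC (His) — missense.
Codon 6: CCG (Pro) → CCC (Pro) — synonymous.
Codon 7: AUA (Ile) → UUA (Leu) — missense.
Synonymous: 2 of 7.

2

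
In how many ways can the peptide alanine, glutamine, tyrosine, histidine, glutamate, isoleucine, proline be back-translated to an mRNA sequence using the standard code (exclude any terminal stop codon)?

Ala: 4 codons.
Gln: 2 codons.
Tyr: 2 codons.
His: 2 codons.
Glu: 2 codons.
Ile: 3 codons.
Pro: 4 codons.
4 × 2 × 2 × 2 × 2 × 3 × 4 = 768.

768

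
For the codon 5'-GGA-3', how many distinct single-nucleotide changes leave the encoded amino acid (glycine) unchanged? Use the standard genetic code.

Position 1: none → 0 synonymous.
Position 2: none → 0 synonymous.
Position 3: GGU, GGC, GGG → 3 synonymous.
Total: 0 + 0 + 3 = 3.

3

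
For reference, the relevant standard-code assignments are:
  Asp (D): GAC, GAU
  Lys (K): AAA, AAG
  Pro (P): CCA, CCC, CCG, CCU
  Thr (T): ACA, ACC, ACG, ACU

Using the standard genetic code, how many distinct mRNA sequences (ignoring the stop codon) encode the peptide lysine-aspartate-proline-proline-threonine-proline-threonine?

Lys: 2 codons.
Asp: 2 codons.
Pro: 4 codons.
Pro: 4 codons.
Thr: 4 codons.
Pro: 4 codons.
Thr: 4 codons.
2 × 2 × 4 × 4 × 4 × 4 × 4 = 4096.

4096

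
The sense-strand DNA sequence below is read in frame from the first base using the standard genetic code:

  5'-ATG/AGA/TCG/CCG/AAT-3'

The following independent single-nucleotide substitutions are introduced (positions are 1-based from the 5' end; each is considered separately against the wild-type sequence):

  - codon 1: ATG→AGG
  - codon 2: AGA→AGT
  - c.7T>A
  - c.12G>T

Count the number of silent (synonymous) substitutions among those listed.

Codon 1: ATG (Met) → AGG (Arg) — missense.
Codon 2: AGA (Arg) → AGT (Ser) — missense.
Codon 3: TCG (Ser) → ACG (Thr) — missense.
Codon 4: CCG (Pro) → CCT (Pro) — synonymous.
Synonymous: 1 of 4.

1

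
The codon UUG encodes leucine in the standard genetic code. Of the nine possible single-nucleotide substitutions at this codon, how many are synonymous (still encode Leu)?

Position 1: CUG → 1 synonymous.
Position 2: none → 0 synonymous.
Position 3: UUA → 1 synonymous.
Total: 1 + 0 + 1 = 2.

2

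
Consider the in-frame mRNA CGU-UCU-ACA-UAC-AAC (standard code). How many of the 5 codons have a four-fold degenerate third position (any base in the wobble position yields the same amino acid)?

3

Codon 1 CGU (Arg): third position 4-fold.
Codon 2 UCU (Ser): third position 4-fold.
Codon 3 ACA (Thr): third position 4-fold.
Codon 4 UAC (Tyr): third position 2-fold.
Codon 5 AAC (Asn): third position 2-fold.
Four-fold degenerate third positions: 3.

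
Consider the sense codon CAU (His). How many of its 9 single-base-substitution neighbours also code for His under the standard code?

1

Position 1: none → 0 synonymous.
Position 2: none → 0 synonymous.
Position 3: CAC → 1 synonymous.
Total: 0 + 0 + 1 = 1.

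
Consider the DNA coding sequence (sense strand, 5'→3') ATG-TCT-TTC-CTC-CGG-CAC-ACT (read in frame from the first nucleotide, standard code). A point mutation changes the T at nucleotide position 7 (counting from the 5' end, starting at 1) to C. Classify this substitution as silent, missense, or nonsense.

missense

Position 7 falls in codon 3: TTC → Phe.
After the substitution the codon is CTC → Leu.
Phe ≠ Leu, so this is a missense mutation.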